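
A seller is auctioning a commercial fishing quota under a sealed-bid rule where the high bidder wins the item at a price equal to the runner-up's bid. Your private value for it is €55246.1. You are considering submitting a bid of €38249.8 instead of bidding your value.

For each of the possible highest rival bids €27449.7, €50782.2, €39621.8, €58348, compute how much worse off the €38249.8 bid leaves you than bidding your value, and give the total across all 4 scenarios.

€20088.2

The deviation costs you only when the competing bid falls strictly between €38249.8 and €55246.1; elsewhere both bids give the same outcome.
€27449.7: outcomes coincide → loss €0.
€50782.2: truthful payoff €4463.9, deviation payoff €0 → loss €4463.9.
€39621.8: truthful payoff €15624.3, deviation payoff €0 → loss €15624.3.
€58348: outcomes coincide → loss €0.
Total loss = €4463.9 + €15624.3 = €20088.2.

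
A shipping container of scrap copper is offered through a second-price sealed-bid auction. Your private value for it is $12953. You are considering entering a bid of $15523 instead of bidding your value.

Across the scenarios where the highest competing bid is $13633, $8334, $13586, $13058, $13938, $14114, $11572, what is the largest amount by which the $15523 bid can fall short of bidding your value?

$1161

$13633: truthful gives $0, deviation gives −$680 → loss $680.
$8334: same outcome either way → loss $0.
$13586: truthful gives $0, deviation gives −$633 → loss $633.
$13058: truthful gives $0, deviation gives −$105 → loss $105.
$13938: truthful gives $0, deviation gives −$985 → loss $985.
$14114: truthful gives $0, deviation gives −$1161 → loss $1161.
$11572: same outcome either way → loss $0.
Maximum loss: $1161.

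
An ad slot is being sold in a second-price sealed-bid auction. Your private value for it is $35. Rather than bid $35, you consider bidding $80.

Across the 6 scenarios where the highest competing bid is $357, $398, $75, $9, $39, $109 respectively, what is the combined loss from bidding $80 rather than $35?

$44

The deviation costs you only when the competing bid falls strictly between $35 and $80; elsewhere both bids give the same outcome.
$357: outcomes coincide → loss $0.
$398: outcomes coincide → loss $0.
$75: truthful payoff $0, deviation payoff −$40 → loss $40.
$9: outcomes coincide → loss $0.
$39: truthful payoff $0, deviation payoff −$4 → loss $4.
$109: outcomes coincide → loss $0.
Total loss = $40 + $4 = $44.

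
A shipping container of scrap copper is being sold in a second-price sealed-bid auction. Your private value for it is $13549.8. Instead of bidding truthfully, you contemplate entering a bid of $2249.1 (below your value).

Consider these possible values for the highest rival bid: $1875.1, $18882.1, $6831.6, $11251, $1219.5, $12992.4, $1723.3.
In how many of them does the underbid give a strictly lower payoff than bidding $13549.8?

The deviation hurts exactly when the highest competing bid lies strictly between $2249.1 and $13549.8 — underbidding then forfeits a profitable win.
$1875.1: below both → same outcome either way.
$18882.1: above both → same outcome either way.
$6831.6: inside the interval → strictly worse (loss $6718.2).
$11251: inside the interval → strictly worse (loss $2298.8).
$1219.5: below both → same outcome either way.
$12992.4: inside the interval → strictly worse (loss $557.4).
$1723.3: below both → same outcome either way.
Count: 3.

3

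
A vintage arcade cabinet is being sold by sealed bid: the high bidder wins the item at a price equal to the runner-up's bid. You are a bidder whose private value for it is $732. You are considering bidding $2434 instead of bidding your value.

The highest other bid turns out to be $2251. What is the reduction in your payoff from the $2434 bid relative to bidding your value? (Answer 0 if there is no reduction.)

Bidding your value $732: you lose (since $732 < $2251). Payoff $0.
Bidding $2434: you win and pay $2251. Payoff $732 − $2251 = −$1519.
The competing bid $2251 lies between your value and your inflated bid, so overbidding wins an item priced above your value.
Loss from deviating = $0 − (−$1519) = $1519.
In a second-price auction your bid sets only whether you win, not what you pay, so bidding your true value is weakly dominant.

$1519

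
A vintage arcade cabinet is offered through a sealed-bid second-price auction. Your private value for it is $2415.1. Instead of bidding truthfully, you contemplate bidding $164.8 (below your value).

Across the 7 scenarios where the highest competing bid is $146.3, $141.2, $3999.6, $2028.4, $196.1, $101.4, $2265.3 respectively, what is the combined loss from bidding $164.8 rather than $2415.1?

$2755.5

The deviation costs you only when the competing bid falls strictly between $164.8 and $2415.1; elsewhere both bids give the same outcome.
$146.3: outcomes coincide → loss $0.
$141.2: outcomes coincide → loss $0.
$3999.6: outcomes coincide → loss $0.
$2028.4: truthful payoff $386.7, deviation payoff $0 → loss $386.7.
$196.1: truthful payoff $2219, deviation payoff $0 → loss $2219.
$101.4: outcomes coincide → loss $0.
$2265.3: truthful payoff $149.8, deviation payoff $0 → loss $149.8.
Total loss = $386.7 + $2219 + $149.8 = $2755.5.
Because the price is fixed by the runner-up's bid, deviating from your value can only change a good outcome into a bad one — never the reverse.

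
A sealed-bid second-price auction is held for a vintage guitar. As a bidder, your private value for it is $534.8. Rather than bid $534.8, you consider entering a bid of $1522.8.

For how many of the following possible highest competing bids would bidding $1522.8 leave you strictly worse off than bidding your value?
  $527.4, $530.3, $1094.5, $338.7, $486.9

The deviation hurts exactly when the highest competing bid lies strictly between $534.8 and $1522.8 — overbidding then wins at a price above your value.
$527.4: below both → same outcome either way.
$530.3: below both → same outcome either way.
$1094.5: inside the interval → strictly worse (loss $559.7).
$338.7: below both → same outcome either way.
$486.9: below both → same outcome either way.
Count: 1.

1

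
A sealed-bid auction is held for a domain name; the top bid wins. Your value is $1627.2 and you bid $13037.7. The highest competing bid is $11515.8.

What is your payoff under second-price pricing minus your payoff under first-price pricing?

You have the highest bid, so you win under either rule.
Second-price: pay $11515.8 → payoff −$9888.6.
First-price: pay your own bid $13037.7 → payoff −$11410.5.
Difference = −$9888.6 − (−$11410.5) = $1521.9.

$1521.9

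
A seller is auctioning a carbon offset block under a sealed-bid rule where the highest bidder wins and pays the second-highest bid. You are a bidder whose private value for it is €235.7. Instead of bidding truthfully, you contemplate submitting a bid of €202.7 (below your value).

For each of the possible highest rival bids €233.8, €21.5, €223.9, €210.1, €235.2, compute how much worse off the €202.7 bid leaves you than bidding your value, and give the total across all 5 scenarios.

The deviation costs you only when the competing bid falls strictly between €202.7 and €235.7; elsewhere both bids give the same outcome.
€233.8: truthful payoff €1.9, deviation payoff €0 → loss €1.9.
€21.5: outcomes coincide → loss €0.
€223.9: truthful payoff €11.8, deviation payoff €0 → loss €11.8.
€210.1: truthful payoff €25.6, deviation payoff €0 → loss €25.6.
€235.2: truthful payoff €0.5, deviation payoff €0 → loss €0.5.
Total loss = €1.9 + €11.8 + €25.6 + €0.5 = €39.8.

€39.8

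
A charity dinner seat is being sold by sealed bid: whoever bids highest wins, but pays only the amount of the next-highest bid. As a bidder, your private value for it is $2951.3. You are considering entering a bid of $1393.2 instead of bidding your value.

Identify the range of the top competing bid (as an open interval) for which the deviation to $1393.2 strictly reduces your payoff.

If the competing bid is below $1393.2, both bids win at the same price — no difference.
If it is above $2951.3, both bids lose — no difference.
If it lies strictly between $1393.2 and $2951.3, bidding your value wins at a price below your value (positive payoff) while bidding $1393.2 loses (payoff 0).
So the deviation strictly hurts on the open interval ($1393.2, $2951.3).

($1393.2, $2951.3)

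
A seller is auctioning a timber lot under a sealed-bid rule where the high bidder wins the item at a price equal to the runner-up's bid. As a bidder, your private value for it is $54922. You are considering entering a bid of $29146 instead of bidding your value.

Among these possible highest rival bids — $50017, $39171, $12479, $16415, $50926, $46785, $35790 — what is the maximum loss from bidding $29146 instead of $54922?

$50017: truthful gives $4905, deviation gives $0 → loss $4905.
$39171: truthful gives $15751, deviation gives $0 → loss $15751.
$12479: same outcome either way → loss $0.
$16415: same outcome either way → loss $0.
$50926: truthful gives $3996, deviation gives $0 → loss $3996.
$46785: truthful gives $8137, deviation gives $0 → loss $8137.
$35790: truthful gives $19132, deviation gives $0 → loss $19132.
Maximum loss: $19132.

$19132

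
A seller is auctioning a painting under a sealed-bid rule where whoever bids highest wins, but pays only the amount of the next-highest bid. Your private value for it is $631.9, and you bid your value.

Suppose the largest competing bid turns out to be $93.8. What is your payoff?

$538.1

Your bid $631.9 exceeds the highest competing bid $93.8, so you win.
In a second-price auction the winner pays the second-highest bid, $93.8.
Payoff = value − price = $631.9 − $93.8 = $538.1.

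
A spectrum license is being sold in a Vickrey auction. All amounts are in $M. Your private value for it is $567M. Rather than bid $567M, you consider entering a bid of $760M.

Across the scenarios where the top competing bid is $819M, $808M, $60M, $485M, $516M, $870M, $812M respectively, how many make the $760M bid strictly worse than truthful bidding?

0

The deviation hurts exactly when the highest competing bid lies strictly between $567M and $760M — overbidding then wins at a price above your value.
$819M: above both → same outcome either way.
$808M: above both → same outcome either way.
$60M: below both → same outcome either way.
$485M: below both → same outcome either way.
$516M: below both → same outcome either way.
$870M: above both → same outcome either way.
$812M: above both → same outcome either way.
Count: 0.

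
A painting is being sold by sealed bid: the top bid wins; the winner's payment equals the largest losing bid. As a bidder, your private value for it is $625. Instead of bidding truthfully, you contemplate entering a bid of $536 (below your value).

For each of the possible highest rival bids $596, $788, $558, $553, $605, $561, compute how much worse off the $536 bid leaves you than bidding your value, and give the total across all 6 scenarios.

$252

The deviation costs you only when the competing bid falls strictly between $536 and $625; elsewhere both bids give the same outcome.
$596: truthful payoff $29, deviation payoff $0 → loss $29.
$788: outcomes coincide → loss $0.
$558: truthful payoff $67, deviation payoff $0 → loss $67.
$553: truthful payoff $72, deviation payoff $0 → loss $72.
$605: truthful payoff $20, deviation payoff $0 → loss $20.
$561: truthful payoff $64, deviation payoff $0 → loss $64.
Total loss = $29 + $67 + $72 + $20 + $64 = $252.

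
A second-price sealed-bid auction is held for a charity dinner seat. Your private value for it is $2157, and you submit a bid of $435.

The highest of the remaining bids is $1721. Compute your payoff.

Your bid $435 is below the highest competing bid $1721, so you lose.
A losing bidder pays nothing and receives nothing: payoff = $0.

$0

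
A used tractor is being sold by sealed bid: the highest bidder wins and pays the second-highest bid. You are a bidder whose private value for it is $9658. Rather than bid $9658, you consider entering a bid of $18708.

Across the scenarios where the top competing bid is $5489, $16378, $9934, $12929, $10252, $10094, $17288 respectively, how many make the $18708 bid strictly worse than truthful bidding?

The deviation hurts exactly when the highest competing bid lies strictly between $9658 and $18708 — overbidding then wins at a price above your value.
$5489: below both → same outcome either way.
$16378: inside the interval → strictly worse (loss $6720).
$9934: inside the interval → strictly worse (loss $276).
$12929: inside the interval → strictly worse (loss $3271).
$10252: inside the interval → strictly worse (loss $594).
$10094: inside the interval → strictly worse (loss $436).
$17288: inside the interval → strictly worse (loss $7630).
Count: 6.

6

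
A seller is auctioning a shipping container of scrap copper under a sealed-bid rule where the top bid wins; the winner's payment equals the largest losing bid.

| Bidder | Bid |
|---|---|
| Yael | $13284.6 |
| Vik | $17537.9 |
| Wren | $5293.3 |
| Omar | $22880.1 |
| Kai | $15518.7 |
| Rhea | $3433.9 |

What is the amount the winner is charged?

Highest bid: Omar at $22880.1, so Omar wins.
Second-highest bid: Vik at $17537.9 — that is the price the winner pays.

$17537.9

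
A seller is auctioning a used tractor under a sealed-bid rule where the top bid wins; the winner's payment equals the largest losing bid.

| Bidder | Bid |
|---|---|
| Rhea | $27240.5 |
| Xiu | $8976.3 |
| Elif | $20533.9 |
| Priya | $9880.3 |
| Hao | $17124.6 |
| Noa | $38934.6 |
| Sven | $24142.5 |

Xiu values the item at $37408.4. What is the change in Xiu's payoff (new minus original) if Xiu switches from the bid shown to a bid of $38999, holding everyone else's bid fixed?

The highest bid among the other bidders is $38934.6; Xiu's bid doesn't change that.
Original bid $8976.3: Xiu is not highest (top rival bid is $38934.6); payoff $0.
Alternative bid $38999: Xiu is highest, pays the top rival bid $38934.6; payoff $37408.4 − $38934.6 = −$1526.2.
Change in payoff = −$1526.2 − ($0) = −$1526.2.

−$1526.2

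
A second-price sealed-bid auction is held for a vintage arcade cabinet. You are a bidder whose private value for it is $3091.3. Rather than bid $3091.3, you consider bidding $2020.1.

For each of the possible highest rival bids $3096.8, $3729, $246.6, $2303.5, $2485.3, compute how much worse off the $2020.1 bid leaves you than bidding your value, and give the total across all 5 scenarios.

The deviation costs you only when the competing bid falls strictly between $2020.1 and $3091.3; elsewhere both bids give the same outcome.
$3096.8: outcomes coincide → loss $0.
$3729: outcomes coincide → loss $0.
$246.6: outcomes coincide → loss $0.
$2303.5: truthful payoff $787.8, deviation payoff $0 → loss $787.8.
$2485.3: truthful payoff $606, deviation payoff $0 → loss $606.
Total loss = $787.8 + $606 = $1393.8.

$1393.8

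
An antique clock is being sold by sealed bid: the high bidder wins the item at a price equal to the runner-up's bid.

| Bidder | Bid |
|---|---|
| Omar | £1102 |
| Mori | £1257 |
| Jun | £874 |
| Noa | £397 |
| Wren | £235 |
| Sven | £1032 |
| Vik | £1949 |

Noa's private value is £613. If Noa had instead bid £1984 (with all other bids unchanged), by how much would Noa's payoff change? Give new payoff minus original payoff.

−£1336

The highest bid among the other bidders is £1949; Noa's bid doesn't change that.
Original bid £397: Noa is not highest (top rival bid is £1949); payoff £0.
Alternative bid £1984: Noa is highest, pays the top rival bid £1949; payoff £613 − £1949 = −£1336.
Change in payoff = −£1336 − (£0) = −£1336.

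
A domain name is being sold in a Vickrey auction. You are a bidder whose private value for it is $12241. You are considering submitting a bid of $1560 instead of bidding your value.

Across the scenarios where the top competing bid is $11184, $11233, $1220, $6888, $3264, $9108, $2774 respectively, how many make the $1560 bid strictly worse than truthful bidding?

6

The deviation hurts exactly when the highest competing bid lies strictly between $1560 and $12241 — underbidding then forfeits a profitable win.
$11184: inside the interval → strictly worse (loss $1057).
$11233: inside the interval → strictly worse (loss $1008).
$1220: below both → same outcome either way.
$6888: inside the interval → strictly worse (loss $5353).
$3264: inside the interval → strictly worse (loss $8977).
$9108: inside the interval → strictly worse (loss $3133).
$2774: inside the interval → strictly worse (loss $9467).
Count: 6.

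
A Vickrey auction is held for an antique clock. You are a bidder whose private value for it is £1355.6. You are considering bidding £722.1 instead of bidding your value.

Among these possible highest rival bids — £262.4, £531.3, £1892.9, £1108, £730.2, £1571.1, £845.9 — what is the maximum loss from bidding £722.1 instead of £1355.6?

£625.4

£262.4: same outcome either way → loss £0.
£531.3: same outcome either way → loss £0.
£1892.9: same outcome either way → loss £0.
£1108: truthful gives £247.6, deviation gives £0 → loss £247.6.
£730.2: truthful gives £625.4, deviation gives £0 → loss £625.4.
£1571.1: same outcome either way → loss £0.
£845.9: truthful gives £509.7, deviation gives £0 → loss £509.7.
Maximum loss: £625.4.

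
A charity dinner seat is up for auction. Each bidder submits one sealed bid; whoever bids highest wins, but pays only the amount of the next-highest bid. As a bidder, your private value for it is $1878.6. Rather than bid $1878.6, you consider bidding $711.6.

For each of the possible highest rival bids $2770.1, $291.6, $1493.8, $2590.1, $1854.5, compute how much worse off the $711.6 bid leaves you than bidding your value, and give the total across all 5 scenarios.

The deviation costs you only when the competing bid falls strictly between $711.6 and $1878.6; elsewhere both bids give the same outcome.
$2770.1: outcomes coincide → loss $0.
$291.6: outcomes coincide → loss $0.
$1493.8: truthful payoff $384.8, deviation payoff $0 → loss $384.8.
$2590.1: outcomes coincide → loss $0.
$1854.5: truthful payoff $24.1, deviation payoff $0 → loss $24.1.
Total loss = $384.8 + $24.1 = $408.9.

$408.9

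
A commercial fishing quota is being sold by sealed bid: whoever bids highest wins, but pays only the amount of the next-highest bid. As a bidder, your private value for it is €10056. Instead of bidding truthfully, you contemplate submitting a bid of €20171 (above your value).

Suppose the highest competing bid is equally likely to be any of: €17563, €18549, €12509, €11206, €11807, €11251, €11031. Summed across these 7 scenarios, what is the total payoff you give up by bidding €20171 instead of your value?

The deviation costs you only when the competing bid falls strictly between €10056 and €20171; elsewhere both bids give the same outcome.
€17563: truthful payoff €0, deviation payoff −€7507 → loss €7507.
€18549: truthful payoff €0, deviation payoff −€8493 → loss €8493.
€12509: truthful payoff €0, deviation payoff −€2453 → loss €2453.
€11206: truthful payoff €0, deviation payoff −€1150 → loss €1150.
€11807: truthful payoff €0, deviation payoff −€1751 → loss €1751.
€11251: truthful payoff €0, deviation payoff −€1195 → loss €1195.
€11031: truthful payoff €0, deviation payoff −€975 → loss €975.
Total loss = €7507 + €8493 + €2453 + €1150 + €1751 + €1195 + €975 = €23524.

€23524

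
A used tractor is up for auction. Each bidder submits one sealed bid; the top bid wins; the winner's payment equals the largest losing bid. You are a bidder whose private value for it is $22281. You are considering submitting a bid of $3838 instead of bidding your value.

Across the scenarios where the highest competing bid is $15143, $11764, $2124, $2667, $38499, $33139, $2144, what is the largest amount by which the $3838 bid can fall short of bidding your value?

$15143: truthful gives $7138, deviation gives $0 → loss $7138.
$11764: truthful gives $10517, deviation gives $0 → loss $10517.
$2124: same outcome either way → loss $0.
$2667: same outcome either way → loss $0.
$38499: same outcome either way → loss $0.
$33139: same outcome either way → loss $0.
$2144: same outcome either way → loss $0.
Maximum loss: $10517.

$10517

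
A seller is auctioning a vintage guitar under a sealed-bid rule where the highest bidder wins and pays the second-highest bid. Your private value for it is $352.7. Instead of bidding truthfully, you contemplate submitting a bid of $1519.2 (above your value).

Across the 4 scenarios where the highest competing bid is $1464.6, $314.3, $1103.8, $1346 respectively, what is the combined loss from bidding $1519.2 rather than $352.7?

The deviation costs you only when the competing bid falls strictly between $352.7 and $1519.2; elsewhere both bids give the same outcome.
$1464.6: truthful payoff $0, deviation payoff −$1111.9 → loss $1111.9.
$314.3: outcomes coincide → loss $0.
$1103.8: truthful payoff $0, deviation payoff −$751.1 → loss $751.1.
$1346: truthful payoff $0, deviation payoff −$993.3 → loss $993.3.
Total loss = $1111.9 + $751.1 + $993.3 = $2856.3.

$2856.3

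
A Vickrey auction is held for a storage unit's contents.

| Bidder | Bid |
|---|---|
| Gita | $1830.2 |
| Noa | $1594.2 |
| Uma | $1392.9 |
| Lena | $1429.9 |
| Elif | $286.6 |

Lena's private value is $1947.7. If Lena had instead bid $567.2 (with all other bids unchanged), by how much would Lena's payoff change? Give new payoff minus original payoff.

The highest bid among the other bidders is $1830.2; Lena's bid doesn't change that.
Original bid $1429.9: Lena is not highest (top rival bid is $1830.2); payoff $0.
Alternative bid $567.2: Lena is not highest (top rival bid is $1830.2); payoff $0.
Change in payoff = $0 − ($0) = $0.

$0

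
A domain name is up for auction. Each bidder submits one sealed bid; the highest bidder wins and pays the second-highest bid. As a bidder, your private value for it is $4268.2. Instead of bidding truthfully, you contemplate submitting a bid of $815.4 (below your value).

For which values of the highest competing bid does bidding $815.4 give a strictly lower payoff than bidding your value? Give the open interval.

If the competing bid is below $815.4, both bids win at the same price — no difference.
If it is above $4268.2, both bids lose — no difference.
If it lies strictly between $815.4 and $4268.2, bidding your value wins at a price below your value (positive payoff) while bidding $815.4 loses (payoff 0).
So the deviation strictly hurts on the open interval ($815.4, $4268.2).

($815.4, $4268.2)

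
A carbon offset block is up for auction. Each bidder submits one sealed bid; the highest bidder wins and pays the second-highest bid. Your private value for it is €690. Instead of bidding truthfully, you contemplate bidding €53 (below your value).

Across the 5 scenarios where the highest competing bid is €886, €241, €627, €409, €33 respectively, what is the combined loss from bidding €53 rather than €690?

The deviation costs you only when the competing bid falls strictly between €53 and €690; elsewhere both bids give the same outcome.
€886: outcomes coincide → loss €0.
€241: truthful payoff €449, deviation payoff €0 → loss €449.
€627: truthful payoff €63, deviation payoff €0 → loss €63.
€409: truthful payoff €281, deviation payoff €0 → loss €281.
€33: outcomes coincide → loss €0.
Total loss = €449 + €63 + €281 = €793.
Truthful bidding weakly dominates here: raising your bid can only win items priced above your value, and lowering it can only forfeit items priced below.

€793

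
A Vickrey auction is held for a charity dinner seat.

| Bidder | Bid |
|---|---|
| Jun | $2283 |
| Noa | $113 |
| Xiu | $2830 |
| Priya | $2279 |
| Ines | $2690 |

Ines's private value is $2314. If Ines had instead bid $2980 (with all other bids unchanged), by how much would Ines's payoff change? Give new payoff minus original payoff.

The highest bid among the other bidders is $2830; Ines's bid doesn't change that.
Original bid $2690: Ines is not highest (top rival bid is $2830); payoff $0.
Alternative bid $2980: Ines is highest, pays the top rival bid $2830; payoff $2314 − $2830 = −$516.
Change in payoff = −$516 − ($0) = −$516.

−$516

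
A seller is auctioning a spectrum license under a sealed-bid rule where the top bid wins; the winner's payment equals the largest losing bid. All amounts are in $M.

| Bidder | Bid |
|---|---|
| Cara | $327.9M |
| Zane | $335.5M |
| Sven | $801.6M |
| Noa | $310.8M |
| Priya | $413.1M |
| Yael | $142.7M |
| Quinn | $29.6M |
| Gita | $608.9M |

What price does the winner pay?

Highest bid: Sven at $801.6M, so Sven wins.
Second-highest bid: Gita at $608.9M — that is the price the winner pays.

$608.9M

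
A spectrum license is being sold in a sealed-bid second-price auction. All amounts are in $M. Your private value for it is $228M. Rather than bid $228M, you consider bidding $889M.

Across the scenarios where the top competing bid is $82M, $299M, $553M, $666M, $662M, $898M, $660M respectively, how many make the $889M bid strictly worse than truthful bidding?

5

The deviation hurts exactly when the highest competing bid lies strictly between $228M and $889M — overbidding then wins at a price above your value.
$82M: below both → same outcome either way.
$299M: inside the interval → strictly worse (loss $71M).
$553M: inside the interval → strictly worse (loss $325M).
$666M: inside the interval → strictly worse (loss $438M).
$662M: inside the interval → strictly worse (loss $434M).
$898M: above both → same outcome either way.
$660M: inside the interval → strictly worse (loss $432M).
Count: 5.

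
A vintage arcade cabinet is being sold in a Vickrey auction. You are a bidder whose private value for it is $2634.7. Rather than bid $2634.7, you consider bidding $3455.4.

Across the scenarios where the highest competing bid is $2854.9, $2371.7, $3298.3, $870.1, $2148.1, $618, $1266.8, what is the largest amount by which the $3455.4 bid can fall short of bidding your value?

$663.6

$2854.9: truthful gives $0, deviation gives −$220.2 → loss $220.2.
$2371.7: same outcome either way → loss $0.
$3298.3: truthful gives $0, deviation gives −$663.6 → loss $663.6.
$870.1: same outcome either way → loss $0.
$2148.1: same outcome either way → loss $0.
$618: same outcome either way → loss $0.
$1266.8: same outcome either way → loss $0.
Maximum loss: $663.6.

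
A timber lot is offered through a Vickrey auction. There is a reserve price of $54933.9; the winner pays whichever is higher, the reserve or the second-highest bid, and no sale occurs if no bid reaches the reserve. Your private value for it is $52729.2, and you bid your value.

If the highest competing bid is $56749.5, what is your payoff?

$0

Your bid $52729.2 is below the highest competing bid $56749.5, so you lose. Payoff $0.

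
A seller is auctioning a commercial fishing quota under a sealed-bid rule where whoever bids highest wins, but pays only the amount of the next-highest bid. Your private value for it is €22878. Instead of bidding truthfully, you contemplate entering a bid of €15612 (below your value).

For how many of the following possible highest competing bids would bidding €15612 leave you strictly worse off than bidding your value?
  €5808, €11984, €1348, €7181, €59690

0

The deviation hurts exactly when the highest competing bid lies strictly between €15612 and €22878 — underbidding then forfeits a profitable win.
€5808: below both → same outcome either way.
€11984: below both → same outcome either way.
€1348: below both → same outcome either way.
€7181: below both → same outcome either way.
€59690: above both → same outcome either way.
Count: 0.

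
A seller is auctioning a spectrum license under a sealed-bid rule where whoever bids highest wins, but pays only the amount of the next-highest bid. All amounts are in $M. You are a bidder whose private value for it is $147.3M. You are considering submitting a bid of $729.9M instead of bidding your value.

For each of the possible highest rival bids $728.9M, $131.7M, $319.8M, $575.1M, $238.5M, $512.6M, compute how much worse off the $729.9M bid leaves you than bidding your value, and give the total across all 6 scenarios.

The deviation costs you only when the competing bid falls strictly between $147.3M and $729.9M; elsewhere both bids give the same outcome.
$728.9M: truthful payoff $0M, deviation payoff −$581.6M → loss $581.6M.
$131.7M: outcomes coincide → loss $0M.
$319.8M: truthful payoff $0M, deviation payoff −$172.5M → loss $172.5M.
$575.1M: truthful payoff $0M, deviation payoff −$427.8M → loss $427.8M.
$238.5M: truthful payoff $0M, deviation payoff −$91.2M → loss $91.2M.
$512.6M: truthful payoff $0M, deviation payoff −$365.3M → loss $365.3M.
Total loss = $581.6M + $172.5M + $427.8M + $91.2M + $365.3M = $1638.4M.

$1638.4M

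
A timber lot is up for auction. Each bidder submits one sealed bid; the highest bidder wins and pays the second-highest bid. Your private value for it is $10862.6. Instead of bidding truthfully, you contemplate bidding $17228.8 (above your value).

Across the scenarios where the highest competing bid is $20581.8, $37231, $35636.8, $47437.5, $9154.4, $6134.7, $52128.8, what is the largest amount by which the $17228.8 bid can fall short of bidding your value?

$0

$20581.8: same outcome either way → loss $0.
$37231: same outcome either way → loss $0.
$35636.8: same outcome either way → loss $0.
$47437.5: same outcome either way → loss $0.
$9154.4: same outcome either way → loss $0.
$6134.7: same outcome either way → loss $0.
$52128.8: same outcome either way → loss $0.
Maximum loss: $0.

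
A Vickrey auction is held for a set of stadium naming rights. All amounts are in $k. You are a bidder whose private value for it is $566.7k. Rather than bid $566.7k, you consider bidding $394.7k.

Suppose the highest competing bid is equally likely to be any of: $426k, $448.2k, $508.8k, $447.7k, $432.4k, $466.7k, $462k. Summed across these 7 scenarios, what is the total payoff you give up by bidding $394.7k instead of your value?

$775.1k

The deviation costs you only when the competing bid falls strictly between $394.7k and $566.7k; elsewhere both bids give the same outcome.
$426k: truthful payoff $140.7k, deviation payoff $0k → loss $140.7k.
$448.2k: truthful payoff $118.5k, deviation payoff $0k → loss $118.5k.
$508.8k: truthful payoff $57.9k, deviation payoff $0k → loss $57.9k.
$447.7k: truthful payoff $119k, deviation payoff $0k → loss $119k.
$432.4k: truthful payoff $134.3k, deviation payoff $0k → loss $134.3k.
$466.7k: truthful payoff $100k, deviation payoff $0k → loss $100k.
$462k: truthful payoff $104.7k, deviation payoff $0k → loss $104.7k.
Total loss = $140.7k + $118.5k + $57.9k + $119k + $134.3k + $100k + $104.7k = $775.1k.
In a second-price auction your bid sets only whether you win, not what you pay, so bidding your true value is weakly dominant.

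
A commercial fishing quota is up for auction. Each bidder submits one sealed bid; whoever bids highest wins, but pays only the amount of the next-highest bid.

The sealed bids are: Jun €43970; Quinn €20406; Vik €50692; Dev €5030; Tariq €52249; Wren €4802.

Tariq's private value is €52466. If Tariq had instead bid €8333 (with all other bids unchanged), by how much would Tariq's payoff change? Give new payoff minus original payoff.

−€1774

The highest bid among the other bidders is €50692; Tariq's bid doesn't change that.
Original bid €52249: Tariq is highest, pays the top rival bid €50692; payoff €52466 − €50692 = €1774.
Alternative bid €8333: Tariq is not highest (top rival bid is €50692); payoff €0.
Change in payoff = €0 − (€1774) = −€1774.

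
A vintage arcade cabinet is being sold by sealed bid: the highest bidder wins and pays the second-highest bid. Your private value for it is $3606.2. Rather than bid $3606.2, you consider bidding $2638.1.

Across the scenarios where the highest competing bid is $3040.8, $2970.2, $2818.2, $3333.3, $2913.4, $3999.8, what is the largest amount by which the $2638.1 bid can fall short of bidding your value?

$3040.8: truthful gives $565.4, deviation gives $0 → loss $565.4.
$2970.2: truthful gives $636, deviation gives $0 → loss $636.
$2818.2: truthful gives $788, deviation gives $0 → loss $788.
$3333.3: truthful gives $272.9, deviation gives $0 → loss $272.9.
$2913.4: truthful gives $692.8, deviation gives $0 → loss $692.8.
$3999.8: same outcome either way → loss $0.
Maximum loss: $788.

$788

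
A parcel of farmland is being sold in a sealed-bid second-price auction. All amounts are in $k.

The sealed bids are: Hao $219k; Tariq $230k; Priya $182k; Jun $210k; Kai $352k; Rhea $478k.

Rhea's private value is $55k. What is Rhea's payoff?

Highest bid: Rhea at $478k, so Rhea wins.
Second-highest bid: Kai at $352k — that is the price the winner pays.
Rhea's payoff = value − price = $55k − $352k = −$297k.

−$297k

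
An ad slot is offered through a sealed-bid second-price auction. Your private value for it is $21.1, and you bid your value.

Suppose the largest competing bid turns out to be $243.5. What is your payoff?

$0

Your bid $21.1 is below the highest competing bid $243.5, so you lose.
A losing bidder pays nothing and receives nothing: payoff = $0.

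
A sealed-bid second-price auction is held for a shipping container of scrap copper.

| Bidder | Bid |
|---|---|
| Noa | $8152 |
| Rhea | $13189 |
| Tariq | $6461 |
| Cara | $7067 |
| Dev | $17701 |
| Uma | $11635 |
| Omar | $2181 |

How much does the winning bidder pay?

$13189

Highest bid: Dev at $17701, so Dev wins.
Second-highest bid: Rhea at $13189 — that is the price the winner pays.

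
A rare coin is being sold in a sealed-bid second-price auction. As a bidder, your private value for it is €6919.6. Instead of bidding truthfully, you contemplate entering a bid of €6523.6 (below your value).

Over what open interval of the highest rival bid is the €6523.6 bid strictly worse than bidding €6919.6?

If the competing bid is below €6523.6, both bids win at the same price — no difference.
If it is above €6919.6, both bids lose — no difference.
If it lies strictly between €6523.6 and €6919.6, bidding your value wins at a price below your value (positive payoff) while bidding €6523.6 loses (payoff 0).
So the deviation strictly hurts on the open interval (€6523.6, €6919.6).

(€6523.6, €6919.6)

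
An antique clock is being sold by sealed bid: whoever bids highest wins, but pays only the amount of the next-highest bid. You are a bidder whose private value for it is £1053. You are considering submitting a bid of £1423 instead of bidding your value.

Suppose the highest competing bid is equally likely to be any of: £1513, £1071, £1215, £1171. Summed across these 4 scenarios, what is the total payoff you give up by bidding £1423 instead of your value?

The deviation costs you only when the competing bid falls strictly between £1053 and £1423; elsewhere both bids give the same outcome.
£1513: outcomes coincide → loss £0.
£1071: truthful payoff £0, deviation payoff −£18 → loss £18.
£1215: truthful payoff £0, deviation payoff −£162 → loss £162.
£1171: truthful payoff £0, deviation payoff −£118 → loss £118.
Total loss = £18 + £162 + £118 = £298.

£298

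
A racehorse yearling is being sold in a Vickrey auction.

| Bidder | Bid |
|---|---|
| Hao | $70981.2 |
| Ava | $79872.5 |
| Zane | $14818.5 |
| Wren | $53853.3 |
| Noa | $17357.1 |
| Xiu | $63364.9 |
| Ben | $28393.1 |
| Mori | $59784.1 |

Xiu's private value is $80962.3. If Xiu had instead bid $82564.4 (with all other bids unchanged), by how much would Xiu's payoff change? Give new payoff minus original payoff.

$1089.8

The highest bid among the other bidders is $79872.5; Xiu's bid doesn't change that.
Original bid $63364.9: Xiu is not highest (top rival bid is $79872.5); payoff $0.
Alternative bid $82564.4: Xiu is highest, pays the top rival bid $79872.5; payoff $80962.3 − $79872.5 = $1089.8.
Change in payoff = $1089.8 − ($0) = $1089.8.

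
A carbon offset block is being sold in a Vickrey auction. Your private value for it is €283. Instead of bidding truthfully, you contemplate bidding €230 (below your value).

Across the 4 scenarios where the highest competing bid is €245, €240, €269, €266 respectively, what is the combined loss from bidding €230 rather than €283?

€112

The deviation costs you only when the competing bid falls strictly between €230 and €283; elsewhere both bids give the same outcome.
€245: truthful payoff €38, deviation payoff €0 → loss €38.
€240: truthful payoff €43, deviation payoff €0 → loss €43.
€269: truthful payoff €14, deviation payoff €0 → loss €14.
€266: truthful payoff €17, deviation payoff €0 → loss €17.
Total loss = €38 + €43 + €14 + €17 = €112.
Because the price is fixed by the runner-up's bid, deviating from your value can only change a good outcome into a bad one — never the reverse.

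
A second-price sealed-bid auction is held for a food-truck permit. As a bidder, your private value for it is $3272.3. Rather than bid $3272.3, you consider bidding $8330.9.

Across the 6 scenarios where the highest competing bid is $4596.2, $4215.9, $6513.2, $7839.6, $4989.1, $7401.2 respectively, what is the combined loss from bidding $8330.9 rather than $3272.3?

The deviation costs you only when the competing bid falls strictly between $3272.3 and $8330.9; elsewhere both bids give the same outcome.
$4596.2: truthful payoff $0, deviation payoff −$1323.9 → loss $1323.9.
$4215.9: truthful payoff $0, deviation payoff −$943.6 → loss $943.6.
$6513.2: truthful payoff $0, deviation payoff −$3240.9 → loss $3240.9.
$7839.6: truthful payoff $0, deviation payoff −$4567.3 → loss $4567.3.
$4989.1: truthful payoff $0, deviation payoff −$1716.8 → loss $1716.8.
$7401.2: truthful payoff $0, deviation payoff −$4128.9 → loss $4128.9.
Total loss = $1323.9 + $943.6 + $3240.9 + $4567.3 + $1716.8 + $4128.9 = $15921.4.

$15921.4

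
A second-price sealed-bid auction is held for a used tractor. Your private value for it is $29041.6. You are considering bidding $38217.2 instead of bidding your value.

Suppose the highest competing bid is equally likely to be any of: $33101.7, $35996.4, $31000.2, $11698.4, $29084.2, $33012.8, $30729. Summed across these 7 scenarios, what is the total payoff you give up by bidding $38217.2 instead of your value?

The deviation costs you only when the competing bid falls strictly between $29041.6 and $38217.2; elsewhere both bids give the same outcome.
$33101.7: truthful payoff $0, deviation payoff −$4060.1 → loss $4060.1.
$35996.4: truthful payoff $0, deviation payoff −$6954.8 → loss $6954.8.
$31000.2: truthful payoff $0, deviation payoff −$1958.6 → loss $1958.6.
$11698.4: outcomes coincide → loss $0.
$29084.2: truthful payoff $0, deviation payoff −$42.6 → loss $42.6.
$33012.8: truthful payoff $0, deviation payoff −$3971.2 → loss $3971.2.
$30729: truthful payoff $0, deviation payoff −$1687.4 → loss $1687.4.
Total loss = $4060.1 + $6954.8 + $1958.6 + $42.6 + $3971.2 + $1687.4 = $18674.7.
In a second-price auction your bid sets only whether you win, not what you pay, so bidding your true value is weakly dominant.

$18674.7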